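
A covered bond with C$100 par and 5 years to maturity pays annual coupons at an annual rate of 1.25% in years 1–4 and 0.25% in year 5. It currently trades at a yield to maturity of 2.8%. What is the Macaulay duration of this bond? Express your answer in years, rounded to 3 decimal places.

Periodic yield y = 0.028. Discount each cash flow and weight by its year:
  t   CF        PV=CF/(1+0.028)^t    t·PV
  1         1.25         1.2160         1.2160
  2         1.25         1.1828         2.3657
  3         1.25         1.1506         3.4519
  4         1.25         1.1193         4.4771
  5       100.25        87.3210       436.6051
  Σ                     91.9897       448.1157
Price P = Σ PV = 91.9897.
Macaulay duration = Σ(t·PV) / P = 448.1157 / 91.9897 = 4.87137 years.

4.871 years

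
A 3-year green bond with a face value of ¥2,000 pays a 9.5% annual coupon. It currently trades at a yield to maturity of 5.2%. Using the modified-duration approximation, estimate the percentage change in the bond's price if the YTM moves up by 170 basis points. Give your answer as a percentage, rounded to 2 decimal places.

Periodic yield y = 0.052. Modified duration first:
  t   CF        PV=CF/(1+0.052)^t    t·PV
  1       190.00       180.6084       180.6084
  2       190.00       171.6810       343.3619
  3     2,190.00     1,881.0351     5,643.1052
  Σ                  2,233.3244     6,167.0755
P = 2,233.3244; D_Mac = 2.76139 yrs; D_mod = 2.76139/(1+0.052) = 2.62489 yrs.
ΔP/P ≈ -D_mod · Δy = -2.62489 × (+0.017) = -0.044623 = -4.4623%.

-4.46%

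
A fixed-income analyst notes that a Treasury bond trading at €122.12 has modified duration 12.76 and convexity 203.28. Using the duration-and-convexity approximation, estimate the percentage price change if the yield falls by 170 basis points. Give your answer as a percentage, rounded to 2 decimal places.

+24.63%

Duration effect: -D_mod·Δy = -12.76 × (-0.017) = +0.216920
Convexity effect: ½·C·(Δy)² = 0.5 × 203.28 × (-0.017)² = +0.02937396
ΔP/P ≈ +0.216920 + 0.02937396 = +0.24629396
= +24.629396%.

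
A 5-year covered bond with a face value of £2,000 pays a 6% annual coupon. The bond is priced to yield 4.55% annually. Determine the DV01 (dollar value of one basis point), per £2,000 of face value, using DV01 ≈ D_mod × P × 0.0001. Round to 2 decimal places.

£0.91

Periodic yield y = 0.0455.
  t   CF        PV=CF/(1+0.0455)^t    t·PV
  1       120.00       114.7776       114.7776
  2       120.00       109.7825       219.5650
  3       120.00       105.0048       315.0144
  4       120.00       100.4350       401.7400
  5     2,120.00     1,697.1322     8,485.6610
  Σ                  2,127.1321     9,536.7581
P = 2,127.1321; D_Mac = 4.48339 yrs; D_mod = 4.28827 yrs.
DV01 ≈ 4.28827 × 2,127.1321 × 0.0001 = 0.912172.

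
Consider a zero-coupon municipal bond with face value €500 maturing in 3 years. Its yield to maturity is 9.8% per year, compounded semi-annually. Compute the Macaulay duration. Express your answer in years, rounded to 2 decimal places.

A zero-coupon bond has a single cash flow at maturity, so its Macaulay duration equals its maturity: 3 years.
(Equivalently: 6 semi-annual periods ÷ 2 = 3 years.)

3.00 years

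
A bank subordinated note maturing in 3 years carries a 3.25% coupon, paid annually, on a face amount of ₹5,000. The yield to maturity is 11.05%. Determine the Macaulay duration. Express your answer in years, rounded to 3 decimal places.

2.895 years

Periodic yield y = 0.1105. Discount each cash flow and weight by its year:
  t   CF        PV=CF/(1+0.1105)^t    t·PV
  1       162.50       146.3305       146.3305
  2       162.50       131.7699       263.5398
  3     5,162.50     3,769.6791    11,309.0372
  Σ                  4,047.7794    11,718.9074
Price P = Σ PV = 4,047.7794.
Macaulay duration = Σ(t·PV) / P = 11,718.9074 / 4,047.7794 = 2.89514 years.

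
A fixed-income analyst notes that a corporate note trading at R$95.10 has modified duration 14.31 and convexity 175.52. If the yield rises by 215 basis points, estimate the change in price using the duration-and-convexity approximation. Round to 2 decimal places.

Duration effect: -D_mod·Δy = -14.31 × (+0.0215) = -0.307665
Convexity effect: ½·C·(Δy)² = 0.5 × 175.52 × (0.0215)² = +0.04056706
ΔP/P ≈ -0.307665 + 0.04056706 = -0.26709794
ΔP ≈ 95.10 × (-0.26709794) = -25.401014094.

-R$25.40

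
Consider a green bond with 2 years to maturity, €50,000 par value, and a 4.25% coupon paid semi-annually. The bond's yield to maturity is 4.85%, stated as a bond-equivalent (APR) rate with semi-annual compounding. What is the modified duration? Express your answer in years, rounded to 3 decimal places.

1.892 years

Periodic yield y = 0.02425. First find Macaulay duration:
  t   CF        PV=CF/(1+0.02425)^t    t·PV
  1     1,062.50     1,037.3444     1,037.3444
  2     1,062.50     1,012.7844     2,025.5688
  3     1,062.50       988.8058     2,966.4175
  4    51,062.50    46,395.7483   185,582.9931
  Σ                 49,434.6829   191,612.3237
P = 49,434.6829; Macaulay duration = 191,612.3237 / 49,434.6829 = 3.87607 half-year periods = 1.93804 years.
Modified duration = D_Mac / (1 + y) = 1.93804 / 1.02425 = 1.89215 years.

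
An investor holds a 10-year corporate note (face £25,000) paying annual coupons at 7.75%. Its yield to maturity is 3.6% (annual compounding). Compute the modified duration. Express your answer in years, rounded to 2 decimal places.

7.44 years

Periodic yield y = 0.036. First find Macaulay duration:
  t   CF        PV=CF/(1+0.036)^t    t·PV
  1     1,937.50     1,870.1737     1,870.1737
  2     1,937.50     1,805.1870     3,610.3740
  3     1,937.50     1,742.4585     5,227.3755
  4     1,937.50     1,681.9098     6,727.6390
  5     1,937.50     1,623.4650     8,117.3251
  6     1,937.50     1,567.0512     9,402.3070
  7     1,937.50     1,512.5977    10,588.1836
  8     1,937.50     1,460.0363    11,680.2908
  9     1,937.50     1,409.3015    12,683.7135
  10   26,937.50    18,912.9700   189,129.6999
  Σ                 33,585.1507   259,037.0821
P = 33,585.1507; Macaulay duration = 259,037.0821 / 33,585.1507 = 7.71285 years.
Modified duration = D_Mac / (1 + y) = 7.71285 / 1.036 = 7.44483 years.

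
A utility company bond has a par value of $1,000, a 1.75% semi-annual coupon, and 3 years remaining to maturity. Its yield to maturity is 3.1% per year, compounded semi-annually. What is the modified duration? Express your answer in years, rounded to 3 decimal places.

Periodic yield y = 0.0155. First find Macaulay duration:
  t   CF        PV=CF/(1+0.0155)^t    t·PV
  1         8.75         8.6164         8.6164
  2         8.75         8.4849        16.9699
  3         8.75         8.3554        25.0663
  4         8.75         8.2279        32.9115
  5         8.75         8.1023        40.5115
  6     1,008.75       919.8224     5,518.9344
  Σ                    961.6094     5,643.0100
P = 961.6094; Macaulay duration = 5,643.0100 / 961.6094 = 5.86830 half-year periods = 2.93415 years.
Modified duration = D_Mac / (1 + y) = 2.93415 / 1.0155 = 2.88936 years.

2.889 years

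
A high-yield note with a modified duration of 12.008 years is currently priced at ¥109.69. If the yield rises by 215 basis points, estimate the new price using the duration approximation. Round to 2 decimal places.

Duration approximation: ΔP/P ≈ -D_mod · Δy = -12.008 × (+0.0215) = -0.258172.
New price ≈ 109.69 × (1 - 0.258172) = 81.37111332.

¥81.37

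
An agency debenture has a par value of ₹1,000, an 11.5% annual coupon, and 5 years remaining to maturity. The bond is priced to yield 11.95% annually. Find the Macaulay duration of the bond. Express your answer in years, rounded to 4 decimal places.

4.0614 years

Periodic yield y = 0.1195. Discount each cash flow and weight by its year:
  t   CF        PV=CF/(1+0.1195)^t    t·PV
  1       115.00       102.7244       102.7244
  2       115.00        91.7592       183.5184
  3       115.00        81.9645       245.8934
  4       115.00        73.2152       292.8609
  5     1,115.00       634.0951     3,170.4754
  Σ                    983.7584     3,995.4725
Price P = Σ PV = 983.7584.
Macaulay duration = Σ(t·PV) / P = 3,995.4725 / 983.7584 = 4.06144 years.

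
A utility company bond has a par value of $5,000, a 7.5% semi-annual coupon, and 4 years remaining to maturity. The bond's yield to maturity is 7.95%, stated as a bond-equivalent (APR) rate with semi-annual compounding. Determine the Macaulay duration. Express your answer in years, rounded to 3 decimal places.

3.525 years

Periodic yield y = 0.03975. Discount each cash flow and weight by its period:
  t   CF        PV=CF/(1+0.03975)^t    t·PV
  1       187.50       180.3318       180.3318
  2       187.50       173.4377       346.8753
  3       187.50       166.8071       500.4212
  4       187.50       160.4300       641.7200
  5       187.50       154.2967       771.4835
  6       187.50       148.3979       890.3873
  7       187.50       142.7246       999.0720
  8     5,187.50     3,797.7527    30,382.0213
  Σ                  4,924.1784    34,712.3125
Price P = Σ PV = 4,924.1784.
Macaulay duration = Σ(t·PV) / P = 34,712.3125 / 4,924.1784 = 7.04936 half-year periods.
In years: 7.04936 / 2 = 3.52468 years.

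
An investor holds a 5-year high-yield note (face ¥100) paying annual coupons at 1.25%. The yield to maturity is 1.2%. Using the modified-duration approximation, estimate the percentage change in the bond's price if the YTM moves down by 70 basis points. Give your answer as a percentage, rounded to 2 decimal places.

Periodic yield y = 0.012. Modified duration first:
  t   CF        PV=CF/(1+0.012)^t    t·PV
  1         1.25         1.2352         1.2352
  2         1.25         1.2205         2.4411
  3         1.25         1.2061         3.6182
  4         1.25         1.1918         4.7670
  5       101.25        95.3877       476.9386
  Σ                    100.2412       489.0000
P = 100.2412; D_Mac = 4.87823 yrs; D_mod = 4.87823/(1+0.012) = 4.82039 yrs.
ΔP/P ≈ -D_mod · Δy = -4.82039 × (-0.007) = +0.033743 = +3.3743%.

+3.37%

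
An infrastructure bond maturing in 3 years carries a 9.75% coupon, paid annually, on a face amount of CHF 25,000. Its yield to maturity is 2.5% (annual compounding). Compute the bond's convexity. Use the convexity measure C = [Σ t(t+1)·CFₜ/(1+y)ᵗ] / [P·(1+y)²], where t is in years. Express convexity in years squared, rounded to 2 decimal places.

10.23

With y = 0.025:
  t   CF        PV=CF/(1+0.025)^t    t·PV        t(t+1)·PV
  1     2,437.50     2,378.0488     2,378.0488       4,756.0976
  2     2,437.50     2,320.0476     4,640.0952      13,920.2855
  3    27,437.50    25,478.4463    76,435.3390     305,741.3560
  Σ                 30,176.5427    83,453.4830     324,417.7392
P = 30,176.5427.
Convexity = Σ t(t+1)·PV / [P·(1+y)²] = 324,417.7392 / (30,176.5427 × 1.050625) = 10.23263.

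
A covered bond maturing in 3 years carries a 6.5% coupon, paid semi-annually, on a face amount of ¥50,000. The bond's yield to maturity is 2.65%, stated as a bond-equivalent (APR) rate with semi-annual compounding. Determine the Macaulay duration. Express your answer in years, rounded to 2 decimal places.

Periodic yield y = 0.01325. Discount each cash flow and weight by its period:
  t   CF        PV=CF/(1+0.01325)^t    t·PV
  1     1,625.00     1,603.7503     1,603.7503
  2     1,625.00     1,582.7785     3,165.5570
  3     1,625.00     1,562.0809     4,686.2428
  4     1,625.00     1,541.6540     6,166.6160
  5     1,625.00     1,521.4942     7,607.4710
  6    51,625.00    47,704.6144   286,227.6867
  Σ                 55,516.3724   309,457.3238
Price P = Σ PV = 55,516.3724.
Macaulay duration = Σ(t·PV) / P = 309,457.3238 / 55,516.3724 = 5.57416 half-year periods.
In years: 5.57416 / 2 = 2.78708 years.

2.79 years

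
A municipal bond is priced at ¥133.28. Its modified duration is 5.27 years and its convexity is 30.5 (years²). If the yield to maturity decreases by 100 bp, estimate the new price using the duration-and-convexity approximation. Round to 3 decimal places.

Duration effect: -D_mod·Δy = -5.27 × (-0.01) = +0.052700
Convexity effect: ½·C·(Δy)² = 0.5 × 30.5 × (-0.01)² = +0.0015250
ΔP/P ≈ +0.052700 + 0.0015250 = +0.054225
New price ≈ 133.28 × (1 + 0.054225) = 140.507108.

¥140.507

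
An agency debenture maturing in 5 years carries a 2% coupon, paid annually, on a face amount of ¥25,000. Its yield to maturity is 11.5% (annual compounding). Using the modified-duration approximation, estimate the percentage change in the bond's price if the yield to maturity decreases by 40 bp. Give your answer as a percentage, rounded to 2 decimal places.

+1.70%

Periodic yield y = 0.115. Modified duration first:
  t   CF        PV=CF/(1+0.115)^t    t·PV
  1       500.00       448.4305       448.4305
  2       500.00       402.1798       804.3596
  3       500.00       360.6994     1,082.0982
  4       500.00       323.4972     1,293.9888
  5    25,500.00    14,796.7332    73,983.6661
  Σ                 16,331.5401    77,612.5432
P = 16,331.5401; D_Mac = 4.75231 yrs; D_mod = 4.75231/(1+0.115) = 4.26216 yrs.
ΔP/P ≈ -D_mod · Δy = -4.26216 × (-0.004) = +0.017049 = +1.7049%.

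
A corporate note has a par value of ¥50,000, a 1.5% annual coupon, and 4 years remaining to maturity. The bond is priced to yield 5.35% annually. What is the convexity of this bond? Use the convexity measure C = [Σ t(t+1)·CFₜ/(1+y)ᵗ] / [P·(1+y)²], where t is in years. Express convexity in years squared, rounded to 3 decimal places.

With y = 0.0535:
  t   CF        PV=CF/(1+0.0535)^t    t·PV        t(t+1)·PV
  1       750.00       711.9127       711.9127       1,423.8253
  2       750.00       675.7595     1,351.5191       4,054.5572
  3       750.00       641.4424     1,924.3271       7,697.3084
  4    50,750.00    41,200.0636   164,800.2545     824,001.2727
  Σ                 43,229.1782   168,788.0134     837,176.9637
P = 43,229.1782.
Convexity = Σ t(t+1)·PV / [P·(1+y)²] = 837,176.9637 / (43,229.1782 × 1.109862) = 17.44903.

17.449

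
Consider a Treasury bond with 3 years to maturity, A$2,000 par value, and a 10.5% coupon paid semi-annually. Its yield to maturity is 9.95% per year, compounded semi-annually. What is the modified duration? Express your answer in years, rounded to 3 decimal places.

2.527 years

Periodic yield y = 0.04975. First find Macaulay duration:
  t   CF        PV=CF/(1+0.04975)^t    t·PV
  1       105.00       100.0238       100.0238
  2       105.00        95.2835       190.5669
  3       105.00        90.7678       272.3033
  4       105.00        86.4661       345.8643
  5       105.00        82.3683       411.8413
  6     2,105.00     1,573.0293     9,438.1755
  Σ                  2,027.9386    10,758.7752
P = 2,027.9386; Macaulay duration = 10,758.7752 / 2,027.9386 = 5.30528 half-year periods = 2.65264 years.
Modified duration = D_Mac / (1 + y) = 2.65264 / 1.04975 = 2.52692 years.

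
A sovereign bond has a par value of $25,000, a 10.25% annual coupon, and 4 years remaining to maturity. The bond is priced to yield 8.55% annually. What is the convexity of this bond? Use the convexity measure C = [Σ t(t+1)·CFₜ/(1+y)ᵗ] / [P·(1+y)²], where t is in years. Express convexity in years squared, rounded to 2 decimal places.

With y = 0.0855:
  t   CF        PV=CF/(1+0.0855)^t    t·PV        t(t+1)·PV
  1     2,562.50     2,360.6633     2,360.6633       4,721.3266
  2     2,562.50     2,174.7244     4,349.4487      13,048.3461
  3     2,562.50     2,003.4310     6,010.2930      24,041.1721
  4    27,562.50    19,851.7728    79,407.0911     397,035.4556
  Σ                 26,390.5914    92,127.4961     438,846.3003
P = 26,390.5914.
Convexity = Σ t(t+1)·PV / [P·(1+y)²] = 438,846.3003 / (26,390.5914 × 1.178310) = 14.11249.

14.11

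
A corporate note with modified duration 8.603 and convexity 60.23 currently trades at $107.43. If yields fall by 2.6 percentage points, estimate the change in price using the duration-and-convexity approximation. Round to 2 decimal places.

+$26.22

Duration effect: -D_mod·Δy = -8.603 × (-0.026) = +0.223678
Convexity effect: ½·C·(Δy)² = 0.5 × 60.23 × (-0.026)² = +0.02035774
ΔP/P ≈ +0.223678 + 0.02035774 = +0.24403574
ΔP ≈ 107.43 × (+0.24403574) = +26.2167595482.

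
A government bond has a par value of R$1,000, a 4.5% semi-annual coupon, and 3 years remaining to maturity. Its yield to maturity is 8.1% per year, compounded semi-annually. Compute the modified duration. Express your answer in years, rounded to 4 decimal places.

2.7198 years

Periodic yield y = 0.0405. First find Macaulay duration:
  t   CF        PV=CF/(1+0.0405)^t    t·PV
  1        22.50        21.6242        21.6242
  2        22.50        20.7825        41.5651
  3        22.50        19.9736        59.9208
  4        22.50        19.1962        76.7846
  5        22.50        18.4490        92.2448
  6     1,022.50       805.7695     4,834.6168
  Σ                    905.7949     5,126.7563
P = 905.7949; Macaulay duration = 5,126.7563 / 905.7949 = 5.65995 half-year periods = 2.82998 years.
Modified duration = D_Mac / (1 + y) = 2.82998 / 1.0405 = 2.71982 years.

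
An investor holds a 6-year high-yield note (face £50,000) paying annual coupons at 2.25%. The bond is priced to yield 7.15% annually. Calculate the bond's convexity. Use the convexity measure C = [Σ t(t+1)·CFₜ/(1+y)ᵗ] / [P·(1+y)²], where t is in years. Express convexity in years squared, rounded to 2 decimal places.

33.56

With y = 0.0715:
  t   CF        PV=CF/(1+0.0715)^t    t·PV        t(t+1)·PV
  1     1,125.00     1,049.9300     1,049.9300       2,099.8600
  2     1,125.00       979.8693     1,959.7387       5,879.2161
  3     1,125.00       914.4838     2,743.4513      10,973.8051
  4     1,125.00       853.4613     3,413.8451      17,069.2255
  5     1,125.00       796.5108     3,982.5538      23,895.3227
  6    51,125.00    33,781.6042   202,689.6250   1,418,827.3748
  Σ                 38,375.8593   215,839.1438   1,478,744.8042
P = 38,375.8593.
Convexity = Σ t(t+1)·PV / [P·(1+y)²] = 1,478,744.8042 / (38,375.8593 × 1.148112) = 33.56223.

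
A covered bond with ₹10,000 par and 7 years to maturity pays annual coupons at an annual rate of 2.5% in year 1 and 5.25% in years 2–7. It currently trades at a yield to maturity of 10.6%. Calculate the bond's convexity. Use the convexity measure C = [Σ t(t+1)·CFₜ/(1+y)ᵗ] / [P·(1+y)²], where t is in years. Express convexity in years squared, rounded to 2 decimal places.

37.19

With y = 0.106:
  t   CF        PV=CF/(1+0.106)^t    t·PV        t(t+1)·PV
  1       250.00       226.0398       226.0398         452.0796
  2       525.00       429.1895       858.3789       2,575.1368
  3       525.00       388.0556     1,164.1667       4,656.6669
  4       525.00       350.8640     1,403.4560       7,017.2798
  5       525.00       317.2369     1,586.1844       9,517.1064
  6       525.00       286.8326     1,720.9957      12,046.9701
  7    10,525.00     5,199.1963    36,394.3742     291,154.9934
  Σ                  7,197.4146    43,353.5957     327,420.2328
P = 7,197.4146.
Convexity = Σ t(t+1)·PV / [P·(1+y)²] = 327,420.2328 / (7,197.4146 × 1.223236) = 37.18936.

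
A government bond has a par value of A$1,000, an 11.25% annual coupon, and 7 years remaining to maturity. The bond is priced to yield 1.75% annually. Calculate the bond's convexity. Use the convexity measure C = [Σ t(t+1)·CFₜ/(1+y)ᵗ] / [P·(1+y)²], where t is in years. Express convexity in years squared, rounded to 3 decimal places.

39.798

With y = 0.0175:
  t   CF        PV=CF/(1+0.0175)^t    t·PV        t(t+1)·PV
  1       112.50       110.5651       110.5651         221.1302
  2       112.50       108.6635       217.3270         651.9810
  3       112.50       106.7946       320.3838       1,281.5351
  4       112.50       104.9578       419.8313       2,099.1566
  5       112.50       103.1527       515.7633       3,094.5798
  6       112.50       101.3785       608.2712       4,257.8985
  7     1,112.50       985.2787     6,896.9509      55,175.6072
  Σ                  1,620.7909     9,089.0926      66,781.8885
P = 1,620.7909.
Convexity = Σ t(t+1)·PV / [P·(1+y)²] = 66,781.8885 / (1,620.7909 × 1.035306) = 39.79815.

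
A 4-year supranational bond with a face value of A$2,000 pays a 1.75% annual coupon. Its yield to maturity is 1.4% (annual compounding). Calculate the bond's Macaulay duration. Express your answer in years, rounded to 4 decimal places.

3.8988 years

Periodic yield y = 0.014. Discount each cash flow and weight by its year:
  t   CF        PV=CF/(1+0.014)^t    t·PV
  1        35.00        34.5168        34.5168
  2        35.00        34.0402        68.0804
  3        35.00        33.5702       100.7107
  4     2,035.00     1,924.9196     7,699.6784
  Σ                  2,027.0468     7,902.9862
Price P = Σ PV = 2,027.0468.
Macaulay duration = Σ(t·PV) / P = 7,902.9862 / 2,027.0468 = 3.89877 years.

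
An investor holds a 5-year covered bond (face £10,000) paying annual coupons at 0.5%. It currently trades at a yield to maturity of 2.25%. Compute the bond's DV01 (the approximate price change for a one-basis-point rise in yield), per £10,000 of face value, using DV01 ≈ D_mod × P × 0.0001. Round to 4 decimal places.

Periodic yield y = 0.0225.
  t   CF        PV=CF/(1+0.0225)^t    t·PV
  1        50.00        48.8998        48.8998
  2        50.00        47.8237        95.6474
  3        50.00        46.7714       140.3141
  4        50.00        45.7422       182.9687
  5    10,050.00     8,991.8588    44,959.2940
  Σ                  9,181.0958    45,427.1240
P = 9,181.0958; D_Mac = 4.94790 yrs; D_mod = 4.83902 yrs.
DV01 ≈ 4.83902 × 9,181.0958 × 0.0001 = 4.442751.

£4.4428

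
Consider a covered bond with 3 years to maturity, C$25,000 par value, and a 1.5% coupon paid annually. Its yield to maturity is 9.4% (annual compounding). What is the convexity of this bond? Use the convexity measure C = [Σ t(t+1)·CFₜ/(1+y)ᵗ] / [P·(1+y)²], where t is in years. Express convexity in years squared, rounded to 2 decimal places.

9.81

With y = 0.094:
  t   CF        PV=CF/(1+0.094)^t    t·PV        t(t+1)·PV
  1       375.00       342.7788       342.7788         685.5576
  2       375.00       313.3261       626.6523       1,879.9568
  3    25,375.00    19,380.0139    58,140.0418     232,560.1672
  Σ                 20,036.1189    59,109.4729     235,125.6816
P = 20,036.1189.
Convexity = Σ t(t+1)·PV / [P·(1+y)²] = 235,125.6816 / (20,036.1189 × 1.196836) = 9.80510.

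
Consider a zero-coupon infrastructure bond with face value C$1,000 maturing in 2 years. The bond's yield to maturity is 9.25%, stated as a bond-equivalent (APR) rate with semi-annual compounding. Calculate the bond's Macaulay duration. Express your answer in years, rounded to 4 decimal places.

A zero-coupon bond has a single cash flow at maturity, so its Macaulay duration equals its maturity: 2 years.
(Equivalently: 4 semi-annual periods ÷ 2 = 2 years.)

2.0000 years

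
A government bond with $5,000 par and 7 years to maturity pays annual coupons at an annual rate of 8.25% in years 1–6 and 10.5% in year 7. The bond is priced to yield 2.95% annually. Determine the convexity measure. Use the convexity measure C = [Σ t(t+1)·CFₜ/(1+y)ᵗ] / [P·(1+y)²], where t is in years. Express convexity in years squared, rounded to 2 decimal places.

With y = 0.0295:
  t   CF        PV=CF/(1+0.0295)^t    t·PV        t(t+1)·PV
  1       412.50       400.6799       400.6799         801.3599
  2       412.50       389.1986       778.3972       2,335.1915
  3       412.50       378.0462     1,134.1387       4,536.5546
  4       412.50       367.2134     1,468.8537       7,344.2685
  5       412.50       356.6910     1,783.4552      10,700.7312
  6       412.50       346.4702     2,078.8210      14,551.7471
  7     5,525.00     4,507.6255    31,553.3784     252,427.0272
  Σ                  6,745.9249    39,197.7241     292,696.8799
P = 6,745.9249.
Convexity = Σ t(t+1)·PV / [P·(1+y)²] = 292,696.8799 / (6,745.9249 × 1.059870) = 40.93774.

40.94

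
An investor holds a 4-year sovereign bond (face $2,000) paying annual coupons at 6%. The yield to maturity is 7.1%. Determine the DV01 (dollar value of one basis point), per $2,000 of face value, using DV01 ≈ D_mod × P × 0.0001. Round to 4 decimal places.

$0.6592

Periodic yield y = 0.071.
  t   CF        PV=CF/(1+0.071)^t    t·PV
  1       120.00       112.0448       112.0448
  2       120.00       104.6170       209.2340
  3       120.00        97.6816       293.0448
  4     2,120.00     1,611.3058     6,445.2233
  Σ                  1,925.6493     7,059.5470
P = 1,925.6493; D_Mac = 3.66606 yrs; D_mod = 3.42303 yrs.
DV01 ≈ 3.42303 × 1,925.6493 × 0.0001 = 0.659155.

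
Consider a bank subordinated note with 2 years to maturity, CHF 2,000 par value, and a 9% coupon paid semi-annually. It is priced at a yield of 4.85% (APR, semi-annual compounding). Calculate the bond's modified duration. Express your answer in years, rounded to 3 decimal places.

Periodic yield y = 0.02425. First find Macaulay duration:
  t   CF        PV=CF/(1+0.02425)^t    t·PV
  1        90.00        87.8692        87.8692
  2        90.00        85.7888       171.5776
  3        90.00        83.7577       251.2730
  4     2,090.00     1,898.9888     7,595.9551
  Σ                  2,156.4044     8,106.6748
P = 2,156.4044; Macaulay duration = 8,106.6748 / 2,156.4044 = 3.75935 half-year periods = 1.87967 years.
Modified duration = D_Mac / (1 + y) = 1.87967 / 1.02425 = 1.83517 years.

1.835 years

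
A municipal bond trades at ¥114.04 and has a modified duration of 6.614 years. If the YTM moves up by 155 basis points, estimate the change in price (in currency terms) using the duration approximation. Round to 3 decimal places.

-¥11.691

Duration approximation: ΔP/P ≈ -D_mod · Δy = -6.614 × (+0.0155) = -0.102517.
ΔP ≈ 114.04 × (-0.102517) = -11.69103868.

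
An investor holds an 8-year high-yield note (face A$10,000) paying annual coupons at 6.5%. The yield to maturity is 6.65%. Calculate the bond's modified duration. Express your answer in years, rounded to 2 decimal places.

6.07 years

Periodic yield y = 0.0665. First find Macaulay duration:
  t   CF        PV=CF/(1+0.0665)^t    t·PV
  1       650.00       609.4702       609.4702
  2       650.00       571.4676     1,142.9353
  3       650.00       535.8346     1,607.5039
  4       650.00       502.4235     2,009.6939
  5       650.00       471.0956     2,355.4781
  6       650.00       441.7212     2,650.3269
  7       650.00       414.1783     2,899.2481
  8    10,650.00     6,363.0118    50,904.0945
  Σ                  9,909.2028    64,178.7508
P = 9,909.2028; Macaulay duration = 64,178.7508 / 9,909.2028 = 6.47668 years.
Modified duration = D_Mac / (1 + y) = 6.47668 / 1.0665 = 6.07284 years.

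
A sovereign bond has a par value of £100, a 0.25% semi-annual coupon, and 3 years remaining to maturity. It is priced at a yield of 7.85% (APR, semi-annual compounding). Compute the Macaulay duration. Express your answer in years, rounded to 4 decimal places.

2.9893 years

Periodic yield y = 0.03925. Discount each cash flow and weight by its period:
  t   CF        PV=CF/(1+0.03925)^t    t·PV
  1        0.125         0.1203         0.1203
  2        0.125         0.1157         0.2315
  3        0.125         0.1114         0.3341
  4        0.125         0.1072         0.4286
  5        0.125         0.1031         0.5156
  6      100.125        79.4735       476.8410
  Σ                     80.0312       478.4710
Price P = Σ PV = 80.0312.
Macaulay duration = Σ(t·PV) / P = 478.4710 / 80.0312 = 5.97856 half-year periods.
In years: 5.97856 / 2 = 2.98928 years.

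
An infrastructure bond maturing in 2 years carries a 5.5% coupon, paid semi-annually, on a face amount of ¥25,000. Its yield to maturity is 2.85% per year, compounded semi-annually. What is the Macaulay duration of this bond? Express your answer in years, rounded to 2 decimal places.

Periodic yield y = 0.01425. Discount each cash flow and weight by its period:
  t   CF        PV=CF/(1+0.01425)^t    t·PV
  1       687.50       677.8408       677.8408
  2       687.50       668.3172     1,336.6345
  3       687.50       658.9275     1,976.7826
  4    25,687.50    24,274.0238    97,096.0953
  Σ                 26,279.1094   101,087.3531
Price P = Σ PV = 26,279.1094.
Macaulay duration = Σ(t·PV) / P = 101,087.3531 / 26,279.1094 = 3.84668 half-year periods.
In years: 3.84668 / 2 = 1.92334 years.

1.92 years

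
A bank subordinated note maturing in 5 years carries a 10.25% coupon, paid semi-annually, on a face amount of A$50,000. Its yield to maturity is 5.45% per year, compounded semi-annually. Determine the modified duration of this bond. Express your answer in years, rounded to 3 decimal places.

Periodic yield y = 0.02725. First find Macaulay duration:
  t   CF        PV=CF/(1+0.02725)^t    t·PV
  1     2,562.50     2,494.5242     2,494.5242
  2     2,562.50     2,428.3516     4,856.7033
  3     2,562.50     2,363.9344     7,091.8033
  4     2,562.50     2,301.2260     9,204.9040
  5     2,562.50     2,240.1811    11,200.9054
  6     2,562.50     2,180.7555    13,084.5329
  7     2,562.50     2,122.9063    14,860.3441
  8     2,562.50     2,066.5917    16,532.7334
  9     2,562.50     2,011.7709    18,105.9382
  10   52,562.50    40,171.1730   401,711.7304
  Σ                 60,381.4148   499,144.1192
P = 60,381.4148; Macaulay duration = 499,144.1192 / 60,381.4148 = 8.26652 half-year periods = 4.13326 years.
Modified duration = D_Mac / (1 + y) = 4.13326 / 1.02725 = 4.02362 years.

4.024 years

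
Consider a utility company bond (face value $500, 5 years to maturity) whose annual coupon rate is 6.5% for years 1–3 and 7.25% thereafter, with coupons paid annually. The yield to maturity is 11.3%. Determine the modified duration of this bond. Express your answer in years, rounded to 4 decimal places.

Periodic yield y = 0.113. First find Macaulay duration:
  t   CF        PV=CF/(1+0.113)^t    t·PV
  1        32.50        29.2004        29.2004
  2        32.50        26.2357        52.4714
  3        32.50        23.5721        70.7162
  4        36.25        23.6226        94.4903
  5       536.25       313.9724     1,569.8620
  Σ                    416.6031     1,816.7404
P = 416.6031; Macaulay duration = 1,816.7404 / 416.6031 = 4.36084 years.
Modified duration = D_Mac / (1 + y) = 4.36084 / 1.113 = 3.91810 years.

3.9181 years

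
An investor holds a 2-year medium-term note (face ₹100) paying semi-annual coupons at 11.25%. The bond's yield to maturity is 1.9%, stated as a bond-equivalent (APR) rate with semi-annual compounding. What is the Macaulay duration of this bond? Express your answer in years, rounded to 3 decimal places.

1.860 years

Periodic yield y = 0.0095. Discount each cash flow and weight by its period:
  t   CF        PV=CF/(1+0.0095)^t    t·PV
  1        5.625         5.5721         5.5721
  2        5.625         5.5196        11.0393
  3        5.625         5.4677        16.4031
  4      105.625       101.7048       406.8192
  Σ                    118.2642       439.8336
Price P = Σ PV = 118.2642.
Macaulay duration = Σ(t·PV) / P = 439.8336 / 118.2642 = 3.71908 half-year periods.
In years: 3.71908 / 2 = 1.85954 years.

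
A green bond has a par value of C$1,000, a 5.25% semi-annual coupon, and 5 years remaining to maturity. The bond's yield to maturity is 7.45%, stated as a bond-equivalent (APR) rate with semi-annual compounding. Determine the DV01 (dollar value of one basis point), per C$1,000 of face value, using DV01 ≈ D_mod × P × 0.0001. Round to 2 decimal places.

C$0.39

Periodic yield y = 0.03725.
  t   CF        PV=CF/(1+0.03725)^t    t·PV
  1        26.25        25.3073        25.3073
  2        26.25        24.3985        48.7969
  3        26.25        23.5223        70.5668
  4        26.25        22.6775        90.7101
  5        26.25        21.8631       109.3156
  6        26.25        21.0780       126.4678
  7        26.25        20.3210       142.2470
  8        26.25        19.5912       156.7299
  9        26.25        18.8877       169.9890
  10    1,026.25       711.8996     7,118.9958
  Σ                    909.5461     8,059.1261
P = 909.5461; D_Mac = 8.86060 half-year periods = 4.43030 yrs; D_mod = 4.27120 yrs.
DV01 ≈ 4.27120 × 909.5461 × 0.0001 = 0.388485.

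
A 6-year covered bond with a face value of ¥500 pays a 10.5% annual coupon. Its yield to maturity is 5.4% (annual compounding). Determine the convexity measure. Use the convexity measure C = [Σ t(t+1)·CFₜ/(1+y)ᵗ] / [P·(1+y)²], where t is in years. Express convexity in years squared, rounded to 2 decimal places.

28.55

With y = 0.054:
  t   CF        PV=CF/(1+0.054)^t    t·PV        t(t+1)·PV
  1        52.50        49.8102        49.8102          99.6205
  2        52.50        47.2583        94.5166         283.5498
  3        52.50        44.8371       134.5113         538.0451
  4        52.50        42.5399       170.1598         850.7988
  5        52.50        40.3605       201.8024       1,210.8142
  6       552.50       402.9848     2,417.9085      16,925.3597
  Σ                    627.7908     3,068.7088      19,908.1881
P = 627.7908.
Convexity = Σ t(t+1)·PV / [P·(1+y)²] = 19,908.1881 / (627.7908 × 1.110916) = 28.54536.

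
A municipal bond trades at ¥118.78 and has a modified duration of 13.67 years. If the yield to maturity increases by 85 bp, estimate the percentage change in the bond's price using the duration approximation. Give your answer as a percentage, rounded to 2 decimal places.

Duration approximation: ΔP/P ≈ -D_mod · Δy = -13.67 × (+0.0085) = -0.116195.
As a percentage: -11.6195%.

-11.62%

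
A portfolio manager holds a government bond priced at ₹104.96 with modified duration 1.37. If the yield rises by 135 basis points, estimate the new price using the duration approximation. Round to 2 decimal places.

₹103.02

Duration approximation: ΔP/P ≈ -D_mod · Δy = -1.37 × (+0.0135) = -0.018495.
New price ≈ 104.96 × (1 - 0.018495) = 103.0187648.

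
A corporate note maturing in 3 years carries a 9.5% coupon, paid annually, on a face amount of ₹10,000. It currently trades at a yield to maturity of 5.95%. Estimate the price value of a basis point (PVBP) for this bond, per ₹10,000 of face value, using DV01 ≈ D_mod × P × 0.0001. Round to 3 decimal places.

Periodic yield y = 0.0595.
  t   CF        PV=CF/(1+0.0595)^t    t·PV
  1       950.00       896.6494       896.6494
  2       950.00       846.2948     1,692.5896
  3    10,950.00     9,206.8536    27,620.5607
  Σ                 10,949.7978    30,209.7997
P = 10,949.7978; D_Mac = 2.75894 yrs; D_mod = 2.60400 yrs.
DV01 ≈ 2.60400 × 10,949.7978 × 0.0001 = 2.851326.

₹2.851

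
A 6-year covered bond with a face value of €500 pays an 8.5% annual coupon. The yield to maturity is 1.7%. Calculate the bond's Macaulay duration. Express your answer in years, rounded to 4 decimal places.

5.1146 years

Periodic yield y = 0.017. Discount each cash flow and weight by its year:
  t   CF        PV=CF/(1+0.017)^t    t·PV
  1        42.50        41.7896        41.7896
  2        42.50        41.0910        82.1821
  3        42.50        40.4042       121.2125
  4        42.50        39.7288       158.9151
  5        42.50        39.0647       195.3234
  6       542.50       490.3137     2,941.8822
  Σ                    692.3919     3,541.3047
Price P = Σ PV = 692.3919.
Macaulay duration = Σ(t·PV) / P = 3,541.3047 / 692.3919 = 5.11460 years.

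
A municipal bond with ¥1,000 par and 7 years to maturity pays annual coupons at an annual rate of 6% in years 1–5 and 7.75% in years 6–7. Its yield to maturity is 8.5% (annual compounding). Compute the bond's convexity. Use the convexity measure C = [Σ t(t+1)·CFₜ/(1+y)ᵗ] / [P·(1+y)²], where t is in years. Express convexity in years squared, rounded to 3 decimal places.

37.233

With y = 0.085:
  t   CF        PV=CF/(1+0.085)^t    t·PV        t(t+1)·PV
  1        60.00        55.2995        55.2995         110.5991
  2        60.00        50.9673       101.9346         305.8039
  3        60.00        46.9745       140.9235         563.6938
  4        60.00        43.2945       173.1778         865.8891
  5        60.00        39.9027       199.5136       1,197.0818
  6        77.50        47.5032       285.0195       1,995.1363
  7     1,077.50       608.7081     4,260.9570      34,087.6560
  Σ                    892.6499     5,216.8256      39,125.8600
P = 892.6499.
Convexity = Σ t(t+1)·PV / [P·(1+y)²] = 39,125.8600 / (892.6499 × 1.177225) = 37.23259.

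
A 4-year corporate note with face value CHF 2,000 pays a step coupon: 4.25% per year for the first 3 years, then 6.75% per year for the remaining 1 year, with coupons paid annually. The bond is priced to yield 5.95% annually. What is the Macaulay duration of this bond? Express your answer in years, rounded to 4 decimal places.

3.7588 years

Periodic yield y = 0.0595. Discount each cash flow and weight by its year:
  t   CF        PV=CF/(1+0.0595)^t    t·PV
  1        85.00        80.2265        80.2265
  2        85.00        75.7211       151.4422
  3        85.00        71.4687       214.4062
  4     2,135.00     1,694.3145     6,777.2581
  Σ                  1,921.7309     7,223.3331
Price P = Σ PV = 1,921.7309.
Macaulay duration = Σ(t·PV) / P = 7,223.3331 / 1,921.7309 = 3.75876 years.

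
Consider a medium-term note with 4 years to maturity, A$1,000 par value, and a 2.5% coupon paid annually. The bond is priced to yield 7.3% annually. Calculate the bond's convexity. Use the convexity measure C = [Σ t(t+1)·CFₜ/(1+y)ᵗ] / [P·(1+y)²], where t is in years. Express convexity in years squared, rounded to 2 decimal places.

With y = 0.073:
  t   CF        PV=CF/(1+0.073)^t    t·PV        t(t+1)·PV
  1        25.00        23.2992        23.2992          46.5983
  2        25.00        21.7140        43.4281         130.2842
  3        25.00        20.2368        60.7103         242.8410
  4     1,025.00       773.2590     3,093.0360      15,465.1798
  Σ                    838.5089     3,220.4735      15,884.9034
P = 838.5089.
Convexity = Σ t(t+1)·PV / [P·(1+y)²] = 15,884.9034 / (838.5089 × 1.151329) = 16.45423.

16.45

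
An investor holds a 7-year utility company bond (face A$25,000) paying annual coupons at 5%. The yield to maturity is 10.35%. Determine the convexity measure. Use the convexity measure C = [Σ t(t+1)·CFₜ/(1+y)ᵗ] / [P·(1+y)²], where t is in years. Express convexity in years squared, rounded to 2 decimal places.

With y = 0.1035:
  t   CF        PV=CF/(1+0.1035)^t    t·PV        t(t+1)·PV
  1     1,250.00     1,132.7594     1,132.7594       2,265.5188
  2     1,250.00     1,026.5151     2,053.0302       6,159.0905
  3     1,250.00       930.2357     2,790.7071      11,162.8283
  4     1,250.00       842.9866     3,371.9463      16,859.7317
  5     1,250.00       763.9208     3,819.6039      22,917.6235
  6     1,250.00       692.2708     4,153.6246      29,075.3719
  7    26,250.00    13,174.1604    92,219.1225     737,752.9797
  Σ                 18,562.8487   109,540.7939     826,193.1445
P = 18,562.8487.
Convexity = Σ t(t+1)·PV / [P·(1+y)²] = 826,193.1445 / (18,562.8487 × 1.217712) = 36.55041.

36.55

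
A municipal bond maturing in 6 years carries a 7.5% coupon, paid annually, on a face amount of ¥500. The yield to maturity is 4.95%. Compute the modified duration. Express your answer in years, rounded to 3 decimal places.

Periodic yield y = 0.0495. First find Macaulay duration:
  t   CF        PV=CF/(1+0.0495)^t    t·PV
  1        37.50        35.7313        35.7313
  2        37.50        34.0460        68.0920
  3        37.50        32.4402        97.3207
  4        37.50        30.9102       123.6407
  5        37.50        29.4523       147.2614
  6       537.50       402.2387     2,413.4320
  Σ                    564.8187     2,885.4782
P = 564.8187; Macaulay duration = 2,885.4782 / 564.8187 = 5.10868 years.
Modified duration = D_Mac / (1 + y) = 5.10868 / 1.0495 = 4.86773 years.

4.868 years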